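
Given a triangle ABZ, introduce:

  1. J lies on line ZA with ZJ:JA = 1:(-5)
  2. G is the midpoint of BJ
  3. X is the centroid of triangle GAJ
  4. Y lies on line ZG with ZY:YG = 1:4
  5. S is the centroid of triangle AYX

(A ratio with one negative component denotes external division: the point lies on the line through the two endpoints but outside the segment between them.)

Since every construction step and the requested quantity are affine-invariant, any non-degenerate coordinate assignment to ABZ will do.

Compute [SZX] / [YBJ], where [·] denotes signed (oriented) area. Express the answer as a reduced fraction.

[SZX]:[YBJ] = -17/72

Assign A = (0, 0), B = (1, 0), Z = (0, 1) — the answer is frame-independent, so this choice is without loss of generality.
1. J lies on line ZA with ZJ:JA = 1:(-5) ⇒ J = (0, 5/4)
2. G is the midpoint of BJ ⇒ G = (1/2, 5/8)
3. X is the centroid of triangle GAJ ⇒ X = (1/6, 5/8)
4. Y lies on line ZG with ZY:YG = 1:4 ⇒ Y = (1/10, 37/40)
5. S is the centroid of triangle AYX ⇒ S = (4/45, 31/60)
2·[SZX] = -17/360, 2·[YBJ] = 1/5
[SZX]:[YBJ] = -17/360:1/5 = -17/72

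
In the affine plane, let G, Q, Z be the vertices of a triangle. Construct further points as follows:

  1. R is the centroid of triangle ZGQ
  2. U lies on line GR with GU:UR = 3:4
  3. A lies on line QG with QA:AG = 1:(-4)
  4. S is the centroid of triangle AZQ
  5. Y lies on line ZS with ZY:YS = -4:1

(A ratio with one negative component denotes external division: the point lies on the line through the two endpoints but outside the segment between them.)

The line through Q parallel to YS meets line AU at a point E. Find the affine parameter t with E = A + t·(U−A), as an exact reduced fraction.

t = 14/43

Set G = (0, 0), Q = (1, 0), Z = (0, 1); any affine frame gives the same invariant.
1. R is the centroid of triangle ZGQ ⇒ R = (1/3, 1/3)
2. U lies on line GR with GU:UR = 3:4 ⇒ U = (1/7, 1/7)
3. A lies on line QG with QA:AG = 1:(-4) ⇒ A = (4/3, 0)
4. S is the centroid of triangle AZQ ⇒ S = (7/9, 1/3)
5. Y lies on line ZS with ZY:YS = -4:1 ⇒ Y = (28/27, 1/9)
through Q parallel to YS: direction (-7/27, 2/9); meets AU at E = (122/129, 2/43)
E = A + t·(U−A) with t = 14/43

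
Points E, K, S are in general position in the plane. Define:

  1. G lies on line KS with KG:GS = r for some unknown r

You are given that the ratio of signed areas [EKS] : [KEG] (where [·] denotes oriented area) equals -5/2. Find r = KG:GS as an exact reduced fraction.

Choose coordinates E = (0, 0), K = (1, 0), S = (0, 1).
1. With KG:GS = r, write λ = r/(r+1) so G = K + λ·(S−K); G is affine-linear in λ
Every point depending on G is an affine combination of G and λ-independent points, so each such coordinate is linear in λ; the λ² term in each signed area is a multiple of (S−K)×(S−K) = 0, so 2·[EKS] and 2·[KEG] are each linear in λ. Evaluating at λ=0 and λ=1:
  2·[EKS] = 1,   2·[KEG] = −λ
So [EKS]:[KEG] = (1) / (−λ). Setting this equal to -5/2:
  1 = -5/2·(−λ)  ⇒  λ = 2/5
Then r = λ/(1−λ) = (2/5)/(3/5) = 2/3. Check: with r = 2/3, G = (3/5, 2/5) and [EKS]:[KEG] = -5/2 as required.

r = 2/3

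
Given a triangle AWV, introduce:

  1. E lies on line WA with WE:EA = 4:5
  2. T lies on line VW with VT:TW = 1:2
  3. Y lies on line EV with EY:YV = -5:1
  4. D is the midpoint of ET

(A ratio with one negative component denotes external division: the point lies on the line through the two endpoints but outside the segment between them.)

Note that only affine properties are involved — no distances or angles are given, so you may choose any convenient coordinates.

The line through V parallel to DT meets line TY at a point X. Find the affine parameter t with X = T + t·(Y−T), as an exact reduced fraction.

Assign A = (0, 0), W = (1, 0), V = (0, 1) — the answer is frame-independent, so this choice is without loss of generality.
1. E lies on line WA with WE:EA = 4:5 ⇒ E = (5/9, 0)
2. T lies on line VW with VT:TW = 1:2 ⇒ T = (1/3, 2/3)
3. Y lies on line EV with EY:YV = -5:1 ⇒ Y = (-5/36, 5/4)
4. D is the midpoint of ET ⇒ D = (4/9, 1/3)
through V parallel to DT: direction (-1/9, 1/3); meets TY at X = (-2/45, 17/15)
X = T + t·(Y−T) with t = 4/5

t = 4/5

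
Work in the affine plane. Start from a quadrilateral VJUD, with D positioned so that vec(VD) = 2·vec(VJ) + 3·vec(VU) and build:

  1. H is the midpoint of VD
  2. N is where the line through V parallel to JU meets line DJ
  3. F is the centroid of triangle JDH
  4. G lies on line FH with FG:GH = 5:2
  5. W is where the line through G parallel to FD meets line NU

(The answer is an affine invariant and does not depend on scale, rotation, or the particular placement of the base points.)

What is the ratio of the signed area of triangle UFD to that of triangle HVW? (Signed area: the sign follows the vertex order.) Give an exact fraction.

Assign V = (0, 0), J = (1, 0), U = (0, 1), D = (2, 3) — the answer is frame-independent, so this choice is without loss of generality.
1. H is the midpoint of VD ⇒ H = (1, 3/2)
2. N is where the line through V parallel to JU meets line DJ ⇒ N = (3/4, -3/4)
3. F is the centroid of triangle JDH ⇒ F = (4/3, 3/2)
4. G lies on line FH with FG:GH = 5:2 ⇒ G = (23/21, 3/2)
5. W is where the line through G parallel to FD meets line NU ⇒ W = (3/7, 0)
2·[UFD] = 5/3, 2·[HVW] = 9/14
[UFD]:[HVW] = 5/3:9/14 = 70/27

[UFD]:[HVW] = 70/27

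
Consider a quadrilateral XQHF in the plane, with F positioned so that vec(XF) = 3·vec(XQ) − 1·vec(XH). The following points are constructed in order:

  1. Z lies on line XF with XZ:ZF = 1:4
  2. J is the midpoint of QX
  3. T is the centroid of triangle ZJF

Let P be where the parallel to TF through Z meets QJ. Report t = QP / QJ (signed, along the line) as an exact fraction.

Assign X = (0, 0), Q = (1, 0), H = (0, 1), F = (3, -1) — the answer is frame-independent, so this choice is without loss of generality.
1. Z lies on line XF with XZ:ZF = 1:4 ⇒ Z = (3/5, -1/5)
2. J is the midpoint of QX ⇒ J = (1/2, 0)
3. T is the centroid of triangle ZJF ⇒ T = (41/30, -2/5)
through Z parallel to TF: direction (49/30, -3/5); meets QJ at P = (1/18, 0)
P = Q + t·(J−Q) with t = 17/9

t = 17/9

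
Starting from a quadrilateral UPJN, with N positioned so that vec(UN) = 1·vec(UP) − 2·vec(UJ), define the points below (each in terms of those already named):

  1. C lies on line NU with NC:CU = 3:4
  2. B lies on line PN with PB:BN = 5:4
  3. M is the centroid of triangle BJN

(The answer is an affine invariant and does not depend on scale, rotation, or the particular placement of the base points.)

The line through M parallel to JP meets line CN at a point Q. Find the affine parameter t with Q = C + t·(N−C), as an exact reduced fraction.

Set U = (0, 0), P = (1, 0), J = (0, 1), N = (1, -2); any affine frame gives the same invariant.
1. C lies on line NU with NC:CU = 3:4 ⇒ C = (4/7, -8/7)
2. B lies on line PN with PB:BN = 5:4 ⇒ B = (1, -10/9)
3. M is the centroid of triangle BJN ⇒ M = (2/3, -19/27)
through M parallel to JP: direction (1, -1); meets CN at Q = (1/27, -2/27)
Q = C + t·(N−C) with t = -101/81

t = -101/81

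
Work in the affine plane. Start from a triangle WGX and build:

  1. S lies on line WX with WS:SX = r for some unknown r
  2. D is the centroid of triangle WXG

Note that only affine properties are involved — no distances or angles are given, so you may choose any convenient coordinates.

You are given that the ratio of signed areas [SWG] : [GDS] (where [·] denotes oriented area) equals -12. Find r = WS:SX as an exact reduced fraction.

Set W = (0, 0), G = (1, 0), X = (0, 1); any affine frame gives the same invariant.
1. With WS:SX = r, write λ = r/(r+1) so S = W + λ·(X−W); S is affine-linear in λ
2. D is the centroid of triangle WXG ⇒ D = (1/3, 1/3)
Every point depending on S is an affine combination of S and λ-independent points, so each such coordinate is linear in λ; the λ² term in each signed area is a multiple of (X−W)×(X−W) = 0, so 2·[SWG] and 2·[GDS] are each linear in λ. Evaluating at λ=0 and λ=1:
  2·[SWG] = λ,   2·[GDS] = -2/3·λ + 1/3
So [SWG]:[GDS] = (λ) / (-2/3·λ + 1/3). Setting this equal to -12:
  λ = -12·(-2/3·λ + 1/3)  ⇒  λ = 4/7
Then r = λ/(1−λ) = (4/7)/(3/7) = 4/3. Check: with r = 4/3, S = (0, 4/7) and [SWG]:[GDS] = -12 as required.

r = 4/3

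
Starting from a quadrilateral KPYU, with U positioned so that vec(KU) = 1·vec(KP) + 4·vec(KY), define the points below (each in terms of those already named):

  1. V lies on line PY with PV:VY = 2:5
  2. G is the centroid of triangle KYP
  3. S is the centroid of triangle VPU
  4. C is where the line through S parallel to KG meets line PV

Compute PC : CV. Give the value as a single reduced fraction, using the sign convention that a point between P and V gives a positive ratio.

PC:CV = -8/5

Choose coordinates K = (0, 0), P = (1, 0), Y = (0, 1), U = (1, 4).
1. V lies on line PY with PV:VY = 2:5 ⇒ V = (5/7, 2/7)
2. G is the centroid of triangle KYP ⇒ G = (1/3, 1/3)
3. S is the centroid of triangle VPU ⇒ S = (19/21, 10/7)
4. C is where the line through S parallel to KG meets line PV ⇒ C = (5/21, 16/21)
C = P + t·(V−P) with t = 8/3, so PC:CV = t:(1−t) = 8/3:-5/3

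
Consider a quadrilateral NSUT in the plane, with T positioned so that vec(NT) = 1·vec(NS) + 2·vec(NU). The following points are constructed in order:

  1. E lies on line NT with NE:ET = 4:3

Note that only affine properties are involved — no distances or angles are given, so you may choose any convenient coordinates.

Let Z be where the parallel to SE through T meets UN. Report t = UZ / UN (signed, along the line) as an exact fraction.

Set N = (0, 0), S = (1, 0), U = (0, 1), T = (1, 2); any affine frame gives the same invariant.
1. E lies on line NT with NE:ET = 4:3 ⇒ E = (4/7, 8/7)
through T parallel to SE: direction (-3/7, 8/7); meets UN at Z = (0, 14/3)
Z = U + t·(N−U) with t = -11/3

t = -11/3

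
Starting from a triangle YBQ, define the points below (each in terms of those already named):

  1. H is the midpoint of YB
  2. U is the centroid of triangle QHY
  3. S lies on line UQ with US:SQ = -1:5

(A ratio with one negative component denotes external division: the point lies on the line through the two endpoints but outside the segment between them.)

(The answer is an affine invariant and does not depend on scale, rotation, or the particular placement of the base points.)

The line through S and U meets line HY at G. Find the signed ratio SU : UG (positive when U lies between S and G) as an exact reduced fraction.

Work in coordinates with Y = (0, 0), B = (1, 0), Q = (0, 1).
1. H is the midpoint of YB ⇒ H = (1/2, 0)
2. U is the centroid of triangle QHY ⇒ U = (1/6, 1/3)
3. S lies on line UQ with US:SQ = -1:5 ⇒ S = (5/24, 1/6)
line SU meets HY at G = (1/4, 0)
U = S + t·(G−S) with t = -1, so SU:UG = -1:2

SU:UG = -1/2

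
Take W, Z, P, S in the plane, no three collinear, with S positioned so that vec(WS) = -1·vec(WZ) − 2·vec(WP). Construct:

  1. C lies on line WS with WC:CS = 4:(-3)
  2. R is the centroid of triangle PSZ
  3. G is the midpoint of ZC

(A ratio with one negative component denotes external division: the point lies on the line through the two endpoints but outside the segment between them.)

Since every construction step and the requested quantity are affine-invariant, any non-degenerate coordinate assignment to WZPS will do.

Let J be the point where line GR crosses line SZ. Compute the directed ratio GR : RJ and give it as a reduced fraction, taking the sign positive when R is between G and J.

Assign W = (0, 0), Z = (1, 0), P = (0, 1), S = (-1, -2) — the answer is frame-independent, so this choice is without loss of generality.
1. C lies on line WS with WC:CS = 4:(-3) ⇒ C = (-4, -8)
2. R is the centroid of triangle PSZ ⇒ R = (0, -1/3)
3. G is the midpoint of ZC ⇒ G = (-3/2, -4)
line GR meets SZ at J = (-6/13, -19/13)
R = G + t·(J−G) with t = 13/9, so GR:RJ = 13/9:-4/9

GR:RJ = -13/4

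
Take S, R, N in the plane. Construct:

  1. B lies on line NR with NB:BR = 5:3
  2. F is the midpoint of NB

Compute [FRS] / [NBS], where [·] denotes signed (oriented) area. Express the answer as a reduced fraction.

Set S = (0, 0), R = (1, 0), N = (0, 1); any affine frame gives the same invariant.
1. B lies on line NR with NB:BR = 5:3 ⇒ B = (5/8, 3/8)
2. F is the midpoint of NB ⇒ F = (5/16, 11/16)
2·[FRS] = -11/16, 2·[NBS] = -5/8
[FRS]:[NBS] = -11/16:-5/8 = 11/10

[FRS]:[NBS] = 11/10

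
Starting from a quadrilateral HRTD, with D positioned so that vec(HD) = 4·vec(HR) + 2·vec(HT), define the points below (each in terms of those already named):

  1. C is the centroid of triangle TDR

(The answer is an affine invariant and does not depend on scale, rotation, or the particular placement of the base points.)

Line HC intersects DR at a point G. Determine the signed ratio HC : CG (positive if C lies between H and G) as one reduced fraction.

Set H = (0, 0), R = (1, 0), T = (0, 1), D = (4, 2); any affine frame gives the same invariant.
1. C is the centroid of triangle TDR ⇒ C = (5/3, 1)
line HC meets DR at G = (10, 6)
C = H + t·(G−H) with t = 1/6, so HC:CG = 1/6:5/6

HC:CG = 1/5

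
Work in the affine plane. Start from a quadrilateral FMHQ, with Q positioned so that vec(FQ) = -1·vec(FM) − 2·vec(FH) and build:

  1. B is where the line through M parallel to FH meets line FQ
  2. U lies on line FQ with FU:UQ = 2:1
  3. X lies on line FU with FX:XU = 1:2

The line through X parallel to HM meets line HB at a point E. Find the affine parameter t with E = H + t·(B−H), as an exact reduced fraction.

t = -5/6

Assign F = (0, 0), M = (1, 0), H = (0, 1), Q = (-1, -2) — the answer is frame-independent, so this choice is without loss of generality.
1. B is where the line through M parallel to FH meets line FQ ⇒ B = (1, 2)
2. U lies on line FQ with FU:UQ = 2:1 ⇒ U = (-2/3, -4/3)
3. X lies on line FU with FX:XU = 1:2 ⇒ X = (-2/9, -4/9)
through X parallel to HM: direction (1, -1); meets HB at E = (-5/6, 1/6)
E = H + t·(B−H) with t = -5/6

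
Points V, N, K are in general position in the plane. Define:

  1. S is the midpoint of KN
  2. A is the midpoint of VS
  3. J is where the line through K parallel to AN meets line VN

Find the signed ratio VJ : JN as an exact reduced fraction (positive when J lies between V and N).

Assign V = (0, 0), N = (1, 0), K = (0, 1) — the answer is frame-independent, so this choice is without loss of generality.
1. S is the midpoint of KN ⇒ S = (1/2, 1/2)
2. A is the midpoint of VS ⇒ A = (1/4, 1/4)
3. J is where the line through K parallel to AN meets line VN ⇒ J = (3, 0)
J = V + t·(N−V) with t = 3, so VJ:JN = t:(1−t) = 3:-2

VJ:JN = -3/2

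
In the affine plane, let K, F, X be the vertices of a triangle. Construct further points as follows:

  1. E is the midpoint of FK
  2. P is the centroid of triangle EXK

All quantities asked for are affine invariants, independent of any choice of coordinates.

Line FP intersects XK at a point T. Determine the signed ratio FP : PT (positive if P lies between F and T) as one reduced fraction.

Set K = (0, 0), F = (1, 0), X = (0, 1); any affine frame gives the same invariant.
1. E is the midpoint of FK ⇒ E = (1/2, 0)
2. P is the centroid of triangle EXK ⇒ P = (1/6, 1/3)
line FP meets XK at T = (0, 2/5)
P = F + t·(T−F) with t = 5/6, so FP:PT = 5/6:1/6

FP:PT = 5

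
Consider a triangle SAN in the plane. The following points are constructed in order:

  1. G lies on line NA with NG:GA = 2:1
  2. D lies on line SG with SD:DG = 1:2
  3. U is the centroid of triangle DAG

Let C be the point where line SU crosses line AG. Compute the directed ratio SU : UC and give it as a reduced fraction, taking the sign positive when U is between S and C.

SU:UC = 7/2

Assign S = (0, 0), A = (1, 0), N = (0, 1) — the answer is frame-independent, so this choice is without loss of generality.
1. G lies on line NA with NG:GA = 2:1 ⇒ G = (2/3, 1/3)
2. D lies on line SG with SD:DG = 1:2 ⇒ D = (2/9, 1/9)
3. U is the centroid of triangle DAG ⇒ U = (17/27, 4/27)
line SU meets AG at C = (17/21, 4/21)
U = S + t·(C−S) with t = 7/9, so SU:UC = 7/9:2/9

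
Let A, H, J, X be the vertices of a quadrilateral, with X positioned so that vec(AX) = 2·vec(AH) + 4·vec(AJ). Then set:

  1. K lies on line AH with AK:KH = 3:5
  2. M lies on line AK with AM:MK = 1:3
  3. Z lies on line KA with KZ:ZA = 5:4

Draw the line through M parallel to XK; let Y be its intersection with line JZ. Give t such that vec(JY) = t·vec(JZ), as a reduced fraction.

Assign A = (0, 0), H = (1, 0), J = (0, 1), X = (2, 4) — the answer is frame-independent, so this choice is without loss of generality.
1. K lies on line AH with AK:KH = 3:5 ⇒ K = (3/8, 0)
2. M lies on line AK with AM:MK = 1:3 ⇒ M = (3/32, 0)
3. Z lies on line KA with KZ:ZA = 5:4 ⇒ Z = (1/6, 0)
through M parallel to XK: direction (-13/8, -4); meets JZ at Y = (8/55, 7/55)
Y = J + t·(Z−J) with t = 48/55

t = 48/55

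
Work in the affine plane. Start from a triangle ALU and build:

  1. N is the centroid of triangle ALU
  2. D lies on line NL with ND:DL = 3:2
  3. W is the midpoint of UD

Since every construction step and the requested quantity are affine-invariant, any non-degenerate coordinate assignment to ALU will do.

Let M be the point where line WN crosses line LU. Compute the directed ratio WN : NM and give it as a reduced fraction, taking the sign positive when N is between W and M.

WN:NM = -4/5

Choose coordinates A = (0, 0), L = (1, 0), U = (0, 1).
1. N is the centroid of triangle ALU ⇒ N = (1/3, 1/3)
2. D lies on line NL with ND:DL = 3:2 ⇒ D = (11/15, 2/15)
3. W is the midpoint of UD ⇒ W = (11/30, 17/30)
line WN meets LU at M = (3/8, 5/8)
N = W + t·(M−W) with t = -4, so WN:NM = -4:5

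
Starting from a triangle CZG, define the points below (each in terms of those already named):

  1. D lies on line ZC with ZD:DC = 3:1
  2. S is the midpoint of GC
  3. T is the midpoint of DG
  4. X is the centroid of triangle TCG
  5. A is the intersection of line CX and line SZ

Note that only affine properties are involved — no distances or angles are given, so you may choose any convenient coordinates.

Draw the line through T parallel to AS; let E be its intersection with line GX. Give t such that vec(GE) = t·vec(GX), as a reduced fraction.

Work in coordinates with C = (0, 0), Z = (1, 0), G = (0, 1).
1. D lies on line ZC with ZD:DC = 3:1 ⇒ D = (1/4, 0)
2. S is the midpoint of GC ⇒ S = (0, 1/2)
3. T is the midpoint of DG ⇒ T = (1/8, 1/2)
4. X is the centroid of triangle TCG ⇒ X = (1/24, 1/2)
5. A is the intersection of line CX and line SZ ⇒ A = (1/25, 12/25)
through T parallel to AS: direction (-1/25, 1/50); meets GX at E = (7/184, 25/46)
E = G + t·(X−G) with t = 21/23

t = 21/23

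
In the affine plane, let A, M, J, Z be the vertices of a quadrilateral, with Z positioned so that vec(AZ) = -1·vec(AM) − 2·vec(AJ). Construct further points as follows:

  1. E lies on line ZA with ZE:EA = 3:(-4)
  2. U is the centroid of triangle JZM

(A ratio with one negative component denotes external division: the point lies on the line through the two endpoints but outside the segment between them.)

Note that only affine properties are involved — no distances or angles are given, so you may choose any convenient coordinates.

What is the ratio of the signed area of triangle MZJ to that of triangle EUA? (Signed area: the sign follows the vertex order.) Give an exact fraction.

[MZJ]:[EUA] = -3

Choose coordinates A = (0, 0), M = (1, 0), J = (0, 1), Z = (-1, -2).
1. E lies on line ZA with ZE:EA = 3:(-4) ⇒ E = (-4, -8)
2. U is the centroid of triangle JZM ⇒ U = (0, -1/3)
2·[MZJ] = -4, 2·[EUA] = 4/3
[MZJ]:[EUA] = -4:4/3 = -3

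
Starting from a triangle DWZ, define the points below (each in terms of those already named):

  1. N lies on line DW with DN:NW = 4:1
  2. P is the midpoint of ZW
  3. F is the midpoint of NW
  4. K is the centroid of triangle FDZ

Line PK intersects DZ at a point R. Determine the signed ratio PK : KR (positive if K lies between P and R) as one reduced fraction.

PK:KR = 2/3

Set D = (0, 0), W = (1, 0), Z = (0, 1); any affine frame gives the same invariant.
1. N lies on line DW with DN:NW = 4:1 ⇒ N = (4/5, 0)
2. P is the midpoint of ZW ⇒ P = (1/2, 1/2)
3. F is the midpoint of NW ⇒ F = (9/10, 0)
4. K is the centroid of triangle FDZ ⇒ K = (3/10, 1/3)
line PK meets DZ at R = (0, 1/12)
K = P + t·(R−P) with t = 2/5, so PK:KR = 2/5:3/5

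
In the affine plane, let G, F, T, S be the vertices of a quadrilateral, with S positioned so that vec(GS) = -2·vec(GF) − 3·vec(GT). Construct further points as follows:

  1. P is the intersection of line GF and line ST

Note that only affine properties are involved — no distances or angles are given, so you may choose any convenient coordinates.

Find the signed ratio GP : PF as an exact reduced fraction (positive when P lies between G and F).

GP:PF = -1/3

Assign G = (0, 0), F = (1, 0), T = (0, 1), S = (-2, -3) — the answer is frame-independent, so this choice is without loss of generality.
1. P is the intersection of line GF and line ST ⇒ P = (-1/2, 0)
P = G + t·(F−G) with t = -1/2, so GP:PF = t:(1−t) = -1/2:3/2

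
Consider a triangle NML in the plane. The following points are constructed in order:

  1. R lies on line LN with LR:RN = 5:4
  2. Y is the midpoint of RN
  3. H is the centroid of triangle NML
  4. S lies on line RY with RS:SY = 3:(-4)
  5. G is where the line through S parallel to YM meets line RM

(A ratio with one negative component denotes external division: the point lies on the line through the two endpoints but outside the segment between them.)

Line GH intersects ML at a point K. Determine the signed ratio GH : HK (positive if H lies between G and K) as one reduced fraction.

Choose coordinates N = (0, 0), M = (1, 0), L = (0, 1).
1. R lies on line LN with LR:RN = 5:4 ⇒ R = (0, 4/9)
2. Y is the midpoint of RN ⇒ Y = (0, 2/9)
3. H is the centroid of triangle NML ⇒ H = (1/3, 1/3)
4. S lies on line RY with RS:SY = 3:(-4) ⇒ S = (0, 10/9)
5. G is where the line through S parallel to YM meets line RM ⇒ G = (-3, 16/9)
line GH meets ML at K = (47/51, 4/51)
H = G + t·(K−G) with t = 17/20, so GH:HK = 17/20:3/20

GH:HK = 17/3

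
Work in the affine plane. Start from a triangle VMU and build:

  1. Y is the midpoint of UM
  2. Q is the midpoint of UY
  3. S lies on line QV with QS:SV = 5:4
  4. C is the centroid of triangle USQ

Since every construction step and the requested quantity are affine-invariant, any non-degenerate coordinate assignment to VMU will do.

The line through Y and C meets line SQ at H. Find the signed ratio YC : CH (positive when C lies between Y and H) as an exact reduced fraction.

Choose coordinates V = (0, 0), M = (1, 0), U = (0, 1).
1. Y is the midpoint of UM ⇒ Y = (1/2, 1/2)
2. Q is the midpoint of UY ⇒ Q = (1/4, 3/4)
3. S lies on line QV with QS:SV = 5:4 ⇒ S = (1/9, 1/3)
4. C is the centroid of triangle USQ ⇒ C = (13/108, 25/36)
line YC meets SQ at H = (31/144, 31/48)
C = Y + t·(H−Y) with t = 4/3, so YC:CH = 4/3:-1/3

YC:CH = -4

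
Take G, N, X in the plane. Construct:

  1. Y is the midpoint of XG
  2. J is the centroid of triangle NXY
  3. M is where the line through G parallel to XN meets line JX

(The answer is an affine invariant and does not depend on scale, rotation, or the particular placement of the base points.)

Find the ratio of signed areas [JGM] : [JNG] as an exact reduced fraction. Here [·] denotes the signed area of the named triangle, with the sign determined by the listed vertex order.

[JGM]:[JNG] = -10/3

Set G = (0, 0), N = (1, 0), X = (0, 1); any affine frame gives the same invariant.
1. Y is the midpoint of XG ⇒ Y = (0, 1/2)
2. J is the centroid of triangle NXY ⇒ J = (1/3, 1/2)
3. M is where the line through G parallel to XN meets line JX ⇒ M = (2, -2)
2·[JGM] = 5/3, 2·[JNG] = -1/2
[JGM]:[JNG] = 5/3:-1/2 = -10/3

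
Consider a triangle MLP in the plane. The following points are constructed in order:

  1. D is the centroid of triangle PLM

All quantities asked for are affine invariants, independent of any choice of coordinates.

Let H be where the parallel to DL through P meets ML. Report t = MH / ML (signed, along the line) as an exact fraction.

Choose coordinates M = (0, 0), L = (1, 0), P = (0, 1).
1. D is the centroid of triangle PLM ⇒ D = (1/3, 1/3)
through P parallel to DL: direction (2/3, -1/3); meets ML at H = (2, 0)
H = M + t·(L−M) with t = 2

t = 2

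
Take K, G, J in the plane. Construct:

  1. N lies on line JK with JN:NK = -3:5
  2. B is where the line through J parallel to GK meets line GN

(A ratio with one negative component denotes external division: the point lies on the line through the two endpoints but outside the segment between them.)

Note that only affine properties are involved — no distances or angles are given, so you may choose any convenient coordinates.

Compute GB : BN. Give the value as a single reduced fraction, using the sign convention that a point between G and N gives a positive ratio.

Set K = (0, 0), G = (1, 0), J = (0, 1); any affine frame gives the same invariant.
1. N lies on line JK with JN:NK = -3:5 ⇒ N = (0, 5/2)
2. B is where the line through J parallel to GK meets line GN ⇒ B = (3/5, 1)
B = G + t·(N−G) with t = 2/5, so GB:BN = t:(1−t) = 2/5:3/5

GB:BN = 2/3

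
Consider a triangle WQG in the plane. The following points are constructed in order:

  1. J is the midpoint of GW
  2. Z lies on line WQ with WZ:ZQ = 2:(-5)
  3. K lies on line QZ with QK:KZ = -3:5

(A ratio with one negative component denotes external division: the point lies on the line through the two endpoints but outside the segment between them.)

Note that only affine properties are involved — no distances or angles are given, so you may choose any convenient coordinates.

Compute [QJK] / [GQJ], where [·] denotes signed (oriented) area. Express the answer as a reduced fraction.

Work in coordinates with W = (0, 0), Q = (1, 0), G = (0, 1).
1. J is the midpoint of GW ⇒ J = (0, 1/2)
2. Z lies on line WQ with WZ:ZQ = 2:(-5) ⇒ Z = (-2/3, 0)
3. K lies on line QZ with QK:KZ = -3:5 ⇒ K = (7/2, 0)
2·[QJK] = -5/4, 2·[GQJ] = -1/2
[QJK]:[GQJ] = -5/4:-1/2 = 5/2

[QJK]:[GQJ] = 5/2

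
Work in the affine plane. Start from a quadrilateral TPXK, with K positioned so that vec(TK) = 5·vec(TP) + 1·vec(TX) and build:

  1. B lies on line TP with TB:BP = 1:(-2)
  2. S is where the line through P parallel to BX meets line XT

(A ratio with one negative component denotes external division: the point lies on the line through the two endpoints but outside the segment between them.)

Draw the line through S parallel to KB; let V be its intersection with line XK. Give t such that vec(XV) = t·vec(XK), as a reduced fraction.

Choose coordinates T = (0, 0), P = (1, 0), X = (0, 1), K = (5, 1).
1. B lies on line TP with TB:BP = 1:(-2) ⇒ B = (-1, 0)
2. S is where the line through P parallel to BX meets line XT ⇒ S = (0, -1)
through S parallel to KB: direction (-6, -1); meets XK at V = (12, 1)
V = X + t·(K−X) with t = 12/5

t = 12/5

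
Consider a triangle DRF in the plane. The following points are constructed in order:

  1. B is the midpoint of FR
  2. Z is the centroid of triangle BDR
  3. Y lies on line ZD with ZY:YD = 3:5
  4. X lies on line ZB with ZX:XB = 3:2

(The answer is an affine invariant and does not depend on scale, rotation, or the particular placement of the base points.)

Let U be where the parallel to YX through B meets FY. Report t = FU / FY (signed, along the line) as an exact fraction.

t = 9/10

Assign D = (0, 0), R = (1, 0), F = (0, 1) — the answer is frame-independent, so this choice is without loss of generality.
1. B is the midpoint of FR ⇒ B = (1/2, 1/2)
2. Z is the centroid of triangle BDR ⇒ Z = (1/2, 1/6)
3. Y lies on line ZD with ZY:YD = 3:5 ⇒ Y = (5/16, 5/48)
4. X lies on line ZB with ZX:XB = 3:2 ⇒ X = (1/2, 11/30)
through B parallel to YX: direction (3/16, 21/80); meets FY at U = (9/32, 31/160)
U = F + t·(Y−F) with t = 9/10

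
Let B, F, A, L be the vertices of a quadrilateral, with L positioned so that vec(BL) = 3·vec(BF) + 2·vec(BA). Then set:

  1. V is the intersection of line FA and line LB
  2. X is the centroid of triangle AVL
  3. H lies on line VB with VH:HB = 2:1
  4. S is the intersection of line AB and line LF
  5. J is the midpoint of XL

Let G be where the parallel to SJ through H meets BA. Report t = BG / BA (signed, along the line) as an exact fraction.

t = -1/9

Choose coordinates B = (0, 0), F = (1, 0), A = (0, 1), L = (3, 2).
1. V is the intersection of line FA and line LB ⇒ V = (3/5, 2/5)
2. X is the centroid of triangle AVL ⇒ X = (6/5, 17/15)
3. H lies on line VB with VH:HB = 2:1 ⇒ H = (1/5, 2/15)
4. S is the intersection of line AB and line LF ⇒ S = (0, -1)
5. J is the midpoint of XL ⇒ J = (21/10, 47/30)
through H parallel to SJ: direction (21/10, 77/30); meets BA at G = (0, -1/9)
G = B + t·(A−B) with t = -1/9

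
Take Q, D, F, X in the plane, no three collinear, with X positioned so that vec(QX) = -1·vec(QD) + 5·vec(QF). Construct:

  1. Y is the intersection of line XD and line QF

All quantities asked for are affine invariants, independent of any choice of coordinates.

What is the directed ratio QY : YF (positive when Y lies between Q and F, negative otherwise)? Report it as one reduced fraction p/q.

QY:YF = -5/3

Set Q = (0, 0), D = (1, 0), F = (0, 1), X = (-1, 5); any affine frame gives the same invariant.
1. Y is the intersection of line XD and line QF ⇒ Y = (0, 5/2)
Y = Q + t·(F−Q) with t = 5/2, so QY:YF = t:(1−t) = 5/2:-3/2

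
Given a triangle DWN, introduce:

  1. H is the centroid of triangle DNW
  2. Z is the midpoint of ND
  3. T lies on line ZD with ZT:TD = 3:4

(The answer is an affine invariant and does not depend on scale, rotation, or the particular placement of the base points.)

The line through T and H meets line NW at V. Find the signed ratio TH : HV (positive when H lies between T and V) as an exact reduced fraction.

Work in coordinates with D = (0, 0), W = (1, 0), N = (0, 1).
1. H is the centroid of triangle DNW ⇒ H = (1/3, 1/3)
2. Z is the midpoint of ND ⇒ Z = (0, 1/2)
3. T lies on line ZD with ZT:TD = 3:4 ⇒ T = (0, 2/7)
line TH meets NW at V = (5/8, 3/8)
H = T + t·(V−T) with t = 8/15, so TH:HV = 8/15:7/15

TH:HV = 8/7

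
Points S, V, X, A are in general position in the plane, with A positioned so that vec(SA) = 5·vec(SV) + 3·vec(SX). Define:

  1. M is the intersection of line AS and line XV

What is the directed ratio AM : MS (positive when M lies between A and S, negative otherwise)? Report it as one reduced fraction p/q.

AM:MS = 7

Choose coordinates S = (0, 0), V = (1, 0), X = (0, 1), A = (5, 3).
1. M is the intersection of line AS and line XV ⇒ M = (5/8, 3/8)
M = A + t·(S−A) with t = 7/8, so AM:MS = t:(1−t) = 7/8:1/8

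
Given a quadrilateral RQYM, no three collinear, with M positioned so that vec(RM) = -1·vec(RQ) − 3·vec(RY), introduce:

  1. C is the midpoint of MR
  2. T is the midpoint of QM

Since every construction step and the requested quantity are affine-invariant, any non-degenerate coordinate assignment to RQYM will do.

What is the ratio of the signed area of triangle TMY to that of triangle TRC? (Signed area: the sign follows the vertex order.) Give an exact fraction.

Work in coordinates with R = (0, 0), Q = (1, 0), Y = (0, 1), M = (-1, -3).
1. C is the midpoint of MR ⇒ C = (-1/2, -3/2)
2. T is the midpoint of QM ⇒ T = (0, -3/2)
2·[TMY] = -5/2, 2·[TRC] = 3/4
[TMY]:[TRC] = -5/2:3/4 = -10/3

[TMY]:[TRC] = -10/3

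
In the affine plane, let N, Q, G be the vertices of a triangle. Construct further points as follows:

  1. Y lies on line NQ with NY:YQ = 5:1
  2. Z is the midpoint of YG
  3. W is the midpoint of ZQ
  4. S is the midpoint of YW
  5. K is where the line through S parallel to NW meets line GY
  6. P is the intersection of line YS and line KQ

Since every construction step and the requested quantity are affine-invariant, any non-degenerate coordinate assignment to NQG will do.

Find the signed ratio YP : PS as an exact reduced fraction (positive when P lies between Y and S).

Set N = (0, 0), Q = (1, 0), G = (0, 1); any affine frame gives the same invariant.
1. Y lies on line NQ with NY:YQ = 5:1 ⇒ Y = (5/6, 0)
2. Z is the midpoint of YG ⇒ Z = (5/12, 1/2)
3. W is the midpoint of ZQ ⇒ W = (17/24, 1/4)
4. S is the midpoint of YW ⇒ S = (37/48, 1/8)
5. K is where the line through S parallel to NW meets line GY ⇒ K = (65/88, 5/44)
6. P is the intersection of line YS and line KQ ⇒ P = (85/108, 5/54)
P = Y + t·(S−Y) with t = 20/27, so YP:PS = t:(1−t) = 20/27:7/27

YP:PS = 20/7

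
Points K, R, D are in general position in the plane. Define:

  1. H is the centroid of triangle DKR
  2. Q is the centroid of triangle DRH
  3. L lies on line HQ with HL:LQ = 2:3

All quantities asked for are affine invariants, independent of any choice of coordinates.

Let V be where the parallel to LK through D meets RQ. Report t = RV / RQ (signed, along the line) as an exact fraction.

Set K = (0, 0), R = (1, 0), D = (0, 1); any affine frame gives the same invariant.
1. H is the centroid of triangle DKR ⇒ H = (1/3, 1/3)
2. Q is the centroid of triangle DRH ⇒ Q = (4/9, 4/9)
3. L lies on line HQ with HL:LQ = 2:3 ⇒ L = (17/45, 17/45)
through D parallel to LK: direction (-17/45, -17/45); meets RQ at V = (-1/9, 8/9)
V = R + t·(Q−R) with t = 2

t = 2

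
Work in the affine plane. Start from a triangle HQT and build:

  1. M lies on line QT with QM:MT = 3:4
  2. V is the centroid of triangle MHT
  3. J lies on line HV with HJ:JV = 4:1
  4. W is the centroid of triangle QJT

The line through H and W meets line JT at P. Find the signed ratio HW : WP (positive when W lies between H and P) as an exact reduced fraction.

Choose coordinates H = (0, 0), Q = (1, 0), T = (0, 1).
1. M lies on line QT with QM:MT = 3:4 ⇒ M = (4/7, 3/7)
2. V is the centroid of triangle MHT ⇒ V = (4/21, 10/21)
3. J lies on line HV with HJ:JV = 4:1 ⇒ J = (16/105, 8/21)
4. W is the centroid of triangle QJT ⇒ W = (121/315, 29/63)
line HW meets JT at P = (1936/10185, 464/2037)
W = H + t·(P−H) with t = 97/48, so HW:WP = 97/48:-49/48

HW:WP = -97/49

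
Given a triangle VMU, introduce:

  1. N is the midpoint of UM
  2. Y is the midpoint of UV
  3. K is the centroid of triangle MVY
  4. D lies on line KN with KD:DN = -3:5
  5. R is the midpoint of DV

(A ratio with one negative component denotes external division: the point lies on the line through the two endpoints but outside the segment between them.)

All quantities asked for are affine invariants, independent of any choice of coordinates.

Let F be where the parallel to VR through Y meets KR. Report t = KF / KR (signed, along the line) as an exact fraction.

t = 2/3

Choose coordinates V = (0, 0), M = (1, 0), U = (0, 1).
1. N is the midpoint of UM ⇒ N = (1/2, 1/2)
2. Y is the midpoint of UV ⇒ Y = (0, 1/2)
3. K is the centroid of triangle MVY ⇒ K = (1/3, 1/6)
4. D lies on line KN with KD:DN = -3:5 ⇒ D = (1/12, -1/3)
5. R is the midpoint of DV ⇒ R = (1/24, -1/6)
through Y parallel to VR: direction (1/24, -1/6); meets KR at F = (5/36, -1/18)
F = K + t·(R−K) with t = 2/3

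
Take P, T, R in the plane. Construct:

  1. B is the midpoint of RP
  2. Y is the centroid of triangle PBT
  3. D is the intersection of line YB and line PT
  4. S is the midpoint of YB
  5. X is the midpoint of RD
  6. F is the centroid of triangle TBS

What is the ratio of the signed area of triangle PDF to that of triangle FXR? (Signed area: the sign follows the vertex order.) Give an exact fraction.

[PDF]:[FXR] = -10

Work in coordinates with P = (0, 0), T = (1, 0), R = (0, 1).
1. B is the midpoint of RP ⇒ B = (0, 1/2)
2. Y is the centroid of triangle PBT ⇒ Y = (1/3, 1/6)
3. D is the intersection of line YB and line PT ⇒ D = (1/2, 0)
4. S is the midpoint of YB ⇒ S = (1/6, 1/3)
5. X is the midpoint of RD ⇒ X = (1/4, 1/2)
6. F is the centroid of triangle TBS ⇒ F = (7/18, 5/18)
2·[PDF] = 5/36, 2·[FXR] = -1/72
[PDF]:[FXR] = 5/36:-1/72 = -10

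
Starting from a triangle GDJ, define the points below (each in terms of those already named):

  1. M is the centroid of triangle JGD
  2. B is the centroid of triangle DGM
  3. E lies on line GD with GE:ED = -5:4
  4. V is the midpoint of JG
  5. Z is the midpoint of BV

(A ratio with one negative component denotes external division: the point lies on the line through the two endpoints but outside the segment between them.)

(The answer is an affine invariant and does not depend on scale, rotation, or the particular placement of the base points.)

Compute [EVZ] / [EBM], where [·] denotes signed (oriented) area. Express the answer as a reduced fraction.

Choose coordinates G = (0, 0), D = (1, 0), J = (0, 1).
1. M is the centroid of triangle JGD ⇒ M = (1/3, 1/3)
2. B is the centroid of triangle DGM ⇒ B = (4/9, 1/9)
3. E lies on line GD with GE:ED = -5:4 ⇒ E = (5, 0)
4. V is the midpoint of JG ⇒ V = (0, 1/2)
5. Z is the midpoint of BV ⇒ Z = (2/9, 11/36)
2·[EVZ] = 31/36, 2·[EBM] = -1
[EVZ]:[EBM] = 31/36:-1 = -31/36

[EVZ]:[EBM] = -31/36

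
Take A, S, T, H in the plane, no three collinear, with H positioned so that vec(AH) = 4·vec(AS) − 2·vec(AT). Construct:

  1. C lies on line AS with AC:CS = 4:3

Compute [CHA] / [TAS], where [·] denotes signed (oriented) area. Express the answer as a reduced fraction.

[CHA]:[TAS] = -8/7

Choose coordinates A = (0, 0), S = (1, 0), T = (0, 1), H = (4, -2).
1. C lies on line AS with AC:CS = 4:3 ⇒ C = (4/7, 0)
2·[CHA] = -8/7, 2·[TAS] = 1
[CHA]:[TAS] = -8/7:1 = -8/7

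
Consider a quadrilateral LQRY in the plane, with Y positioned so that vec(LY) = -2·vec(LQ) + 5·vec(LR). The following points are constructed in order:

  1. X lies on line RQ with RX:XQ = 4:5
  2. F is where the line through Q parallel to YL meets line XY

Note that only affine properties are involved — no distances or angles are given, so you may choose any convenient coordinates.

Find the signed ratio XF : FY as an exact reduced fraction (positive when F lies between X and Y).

Choose coordinates L = (0, 0), Q = (1, 0), R = (0, 1), Y = (-2, 5).
1. X lies on line RQ with RX:XQ = 4:5 ⇒ X = (4/9, 5/9)
2. F is where the line through Q parallel to YL meets line XY ⇒ F = (5/3, -5/3)
F = X + t·(Y−X) with t = -1/2, so XF:FY = t:(1−t) = -1/2:3/2

XF:FY = -1/3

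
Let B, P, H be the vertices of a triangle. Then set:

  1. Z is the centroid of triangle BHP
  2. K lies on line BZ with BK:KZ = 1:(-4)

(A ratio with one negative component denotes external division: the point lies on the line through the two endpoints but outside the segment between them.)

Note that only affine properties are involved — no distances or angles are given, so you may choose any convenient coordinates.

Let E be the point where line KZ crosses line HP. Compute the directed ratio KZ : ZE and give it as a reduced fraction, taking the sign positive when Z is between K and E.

KZ:ZE = 8/3

Set B = (0, 0), P = (1, 0), H = (0, 1); any affine frame gives the same invariant.
1. Z is the centroid of triangle BHP ⇒ Z = (1/3, 1/3)
2. K lies on line BZ with BK:KZ = 1:(-4) ⇒ K = (-1/9, -1/9)
line KZ meets HP at E = (1/2, 1/2)
Z = K + t·(E−K) with t = 8/11, so KZ:ZE = 8/11:3/11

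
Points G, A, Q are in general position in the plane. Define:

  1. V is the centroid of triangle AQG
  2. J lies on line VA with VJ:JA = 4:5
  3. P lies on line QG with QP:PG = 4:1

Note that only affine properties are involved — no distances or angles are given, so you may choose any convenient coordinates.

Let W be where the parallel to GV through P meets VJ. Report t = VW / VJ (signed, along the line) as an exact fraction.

Assign G = (0, 0), A = (1, 0), Q = (0, 1) — the answer is frame-independent, so this choice is without loss of generality.
1. V is the centroid of triangle AQG ⇒ V = (1/3, 1/3)
2. J lies on line VA with VJ:JA = 4:5 ⇒ J = (17/27, 5/27)
3. P lies on line QG with QP:PG = 4:1 ⇒ P = (0, 1/5)
through P parallel to GV: direction (1/3, 1/3); meets VJ at W = (1/5, 2/5)
W = V + t·(J−V) with t = -9/20

t = -9/20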